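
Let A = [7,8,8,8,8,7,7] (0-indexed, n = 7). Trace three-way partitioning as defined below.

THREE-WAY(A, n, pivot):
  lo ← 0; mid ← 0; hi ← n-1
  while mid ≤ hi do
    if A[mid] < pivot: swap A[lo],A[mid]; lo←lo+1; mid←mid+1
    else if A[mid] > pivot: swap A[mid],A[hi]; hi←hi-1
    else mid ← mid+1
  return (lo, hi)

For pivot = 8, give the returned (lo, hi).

(3, 6)

pivot = 8; lo=0, mid=0, hi=6
A[mid]=7<8: swap A[0],A[0]; lo=1,mid=1 → [7,8,8,8,8,7,7]
A[mid]=8=8: mid=2
A[mid]=8=8: mid=3
A[mid]=8=8: mid=4
A[mid]=8=8: mid=5
A[mid]=7<8: swap A[1],A[5]; lo=2,mid=6 → [7,7,8,8,8,8,7]
A[mid]=7<8: swap A[2],A[6]; lo=3,mid=7 → [7,7,7,8,8,8,8]
end: lo=3, hi=6; A = [7,7,7,8,8,8,8]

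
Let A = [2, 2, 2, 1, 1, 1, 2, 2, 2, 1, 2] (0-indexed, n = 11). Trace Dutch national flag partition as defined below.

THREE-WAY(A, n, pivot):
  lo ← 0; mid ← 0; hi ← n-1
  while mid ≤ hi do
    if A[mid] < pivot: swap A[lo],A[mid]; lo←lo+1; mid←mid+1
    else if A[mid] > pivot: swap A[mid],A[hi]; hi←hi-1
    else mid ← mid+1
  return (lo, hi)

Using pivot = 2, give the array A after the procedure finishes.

lo=0 mid=0 hi=10
2=2: mid=1
2=2: mid=2
2=2: mid=3
1<2: swap(0,3), lo=1 mid=4 ⇒ [1, 2, 2, 2, 1, 1, 2, 2, 2, 1, 2]
1<2: swap(1,4), lo=2 mid=5 ⇒ [1, 1, 2, 2, 2, 1, 2, 2, 2, 1, 2]
1<2: swap(2,5), lo=3 mid=6 ⇒ [1, 1, 1, 2, 2, 2, 2, 2, 2, 1, 2]
2=2: mid=7
2=2: mid=8
2=2: mid=9
1<2: swap(3,9), lo=4 mid=10 ⇒ [1, 1, 1, 1, 2, 2, 2, 2, 2, 2, 2]
2=2: mid=11
done. lo=4 hi=10; A=[1, 1, 1, 1, 2, 2, 2, 2, 2, 2, 2]

[1, 1, 1, 1, 2, 2, 2, 2, 2, 2, 2]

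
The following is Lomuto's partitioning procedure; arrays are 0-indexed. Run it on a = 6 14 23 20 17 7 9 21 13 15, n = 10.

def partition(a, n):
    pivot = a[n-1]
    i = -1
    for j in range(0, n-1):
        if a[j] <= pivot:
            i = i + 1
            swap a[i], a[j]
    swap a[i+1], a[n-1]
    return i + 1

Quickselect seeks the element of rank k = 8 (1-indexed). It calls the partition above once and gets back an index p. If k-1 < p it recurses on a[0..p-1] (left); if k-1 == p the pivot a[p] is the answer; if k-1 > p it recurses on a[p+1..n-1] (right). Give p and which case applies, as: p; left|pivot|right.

5; right

pivot = a[9] = 15; i = -1
j=0: a[0]=6 ≤ 15 → i=0, swap a[0],a[0] (no change) → 6 14 23 20 17 7 9 21 13 15
j=1: a[1]=14 ≤ 15 → i=1, swap a[1],a[1] (no change) → 6 14 23 20 17 7 9 21 13 15
j=2: a[2]=23 > 15 → no swap
j=3: a[3]=20 > 15 → no swap
j=4: a[4]=17 > 15 → no swap
j=5: a[5]=7 ≤ 15 → i=2, swap a[2],a[5] → 6 14 7 20 17 23 9 21 13 15
j=6: a[6]=9 ≤ 15 → i=3, swap a[3],a[6] → 6 14 7 9 17 23 20 21 13 15
j=7: a[7]=21 > 15 → no swap
j=8: a[8]=13 ≤ 15 → i=4, swap a[4],a[8] → 6 14 7 9 13 23 20 21 17 15
final swap a[5],a[9] → 6 14 7 9 13 15 20 21 17 23; return 5
p = 5; k-1 = 7 > 5 ⇒ right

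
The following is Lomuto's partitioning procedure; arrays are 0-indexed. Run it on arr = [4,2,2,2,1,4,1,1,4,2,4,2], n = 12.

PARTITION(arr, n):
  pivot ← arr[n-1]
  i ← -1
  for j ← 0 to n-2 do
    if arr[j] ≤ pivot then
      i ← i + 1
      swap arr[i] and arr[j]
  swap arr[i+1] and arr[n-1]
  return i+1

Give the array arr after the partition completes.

[2,2,2,1,1,1,2,2,4,4,4,4]

pivot=2, i=-1
j=0: 4>2, skip
j=1: 2≤2, i=0, swap(0,1) ⇒ [2,4,2,2,1,4,1,1,4,2,4,2]
j=2: 2≤2, i=1, swap(1,2) ⇒ [2,2,4,2,1,4,1,1,4,2,4,2]
j=3: 2≤2, i=2, swap(2,3) ⇒ [2,2,2,4,1,4,1,1,4,2,4,2]
j=4: 1≤2, i=3, swap(3,4) ⇒ [2,2,2,1,4,4,1,1,4,2,4,2]
j=5: 4>2, skip
j=6: 1≤2, i=4, swap(4,6) ⇒ [2,2,2,1,1,4,4,1,4,2,4,2]
j=7: 1≤2, i=5, swap(5,7) ⇒ [2,2,2,1,1,1,4,4,4,2,4,2]
j=8: 4>2, skip
j=9: 2≤2, i=6, swap(6,9) ⇒ [2,2,2,1,1,1,2,4,4,4,4,2]
j=10: 4>2, skip
swap(7,11) ⇒ [2,2,2,1,1,1,2,2,4,4,4,4]; return 7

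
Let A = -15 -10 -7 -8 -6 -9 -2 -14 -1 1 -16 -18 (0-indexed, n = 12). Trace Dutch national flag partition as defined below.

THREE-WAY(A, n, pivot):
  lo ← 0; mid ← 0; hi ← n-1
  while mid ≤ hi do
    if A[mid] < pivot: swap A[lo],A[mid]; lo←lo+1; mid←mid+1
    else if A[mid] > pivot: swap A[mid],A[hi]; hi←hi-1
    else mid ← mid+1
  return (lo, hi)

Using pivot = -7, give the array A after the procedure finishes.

-15 -10 -8 -18 -9 -16 -14 -7 1 -1 -2 -6

pivot = -7; lo=0, mid=0, hi=11
A[mid]=-15<-7: swap A[0],A[0]; lo=1,mid=1 → -15 -10 -7 -8 -6 -9 -2 -14 -1 1 -16 -18
A[mid]=-10<-7: swap A[1],A[1]; lo=2,mid=2 → -15 -10 -7 -8 -6 -9 -2 -14 -1 1 -16 -18
A[mid]=-7=-7: mid=3
A[mid]=-8<-7: swap A[2],A[3]; lo=3,mid=4 → -15 -10 -8 -7 -6 -9 -2 -14 -1 1 -16 -18
A[mid]=-6>-7: swap A[4],A[11]; hi=10 → -15 -10 -8 -7 -18 -9 -2 -14 -1 1 -16 -6
A[mid]=-18<-7: swap A[3],A[4]; lo=4,mid=5 → -15 -10 -8 -18 -7 -9 -2 -14 -1 1 -16 -6
A[mid]=-9<-7: swap A[4],A[5]; lo=5,mid=6 → -15 -10 -8 -18 -9 -7 -2 -14 -1 1 -16 -6
A[mid]=-2>-7: swap A[6],A[10]; hi=9 → -15 -10 -8 -18 -9 -7 -16 -14 -1 1 -2 -6
A[mid]=-16<-7: swap A[5],A[6]; lo=6,mid=7 → -15 -10 -8 -18 -9 -16 -7 -14 -1 1 -2 -6
A[mid]=-14<-7: swap A[6],A[7]; lo=7,mid=8 → -15 -10 -8 -18 -9 -16 -14 -7 -1 1 -2 -6
A[mid]=-1>-7: swap A[8],A[9]; hi=8 → -15 -10 -8 -18 -9 -16 -14 -7 1 -1 -2 -6
A[mid]=1>-7: swap A[8],A[8]; hi=7 → -15 -10 -8 -18 -9 -16 -14 -7 1 -1 -2 -6
end: lo=7, hi=7; A = -15 -10 -8 -18 -9 -16 -14 -7 1 -1 -2 -6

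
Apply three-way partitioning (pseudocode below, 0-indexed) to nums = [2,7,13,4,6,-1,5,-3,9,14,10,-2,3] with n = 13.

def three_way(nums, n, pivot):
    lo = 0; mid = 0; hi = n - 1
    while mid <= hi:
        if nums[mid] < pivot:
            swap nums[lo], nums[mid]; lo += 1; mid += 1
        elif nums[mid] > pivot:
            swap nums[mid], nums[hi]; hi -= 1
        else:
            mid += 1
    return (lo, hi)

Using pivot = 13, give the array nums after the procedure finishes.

lo=0 mid=0 hi=12
2<13: swap(0,0), lo=1 mid=1 ⇒ [2,7,13,4,6,-1,5,-3,9,14,10,-2,3]
7<13: swap(1,1), lo=2 mid=2 ⇒ [2,7,13,4,6,-1,5,-3,9,14,10,-2,3]
13=13: mid=3
4<13: swap(2,3), lo=3 mid=4 ⇒ [2,7,4,13,6,-1,5,-3,9,14,10,-2,3]
6<13: swap(3,4), lo=4 mid=5 ⇒ [2,7,4,6,13,-1,5,-3,9,14,10,-2,3]
-1<13: swap(4,5), lo=5 mid=6 ⇒ [2,7,4,6,-1,13,5,-3,9,14,10,-2,3]
5<13: swap(5,6), lo=6 mid=7 ⇒ [2,7,4,6,-1,5,13,-3,9,14,10,-2,3]
-3<13: swap(6,7), lo=7 mid=8 ⇒ [2,7,4,6,-1,5,-3,13,9,14,10,-2,3]
9<13: swap(7,8), lo=8 mid=9 ⇒ [2,7,4,6,-1,5,-3,9,13,14,10,-2,3]
14>13: swap(9,12), hi=11 ⇒ [2,7,4,6,-1,5,-3,9,13,3,10,-2,14]
3<13: swap(8,9), lo=9 mid=10 ⇒ [2,7,4,6,-1,5,-3,9,3,13,10,-2,14]
10<13: swap(9,10), lo=10 mid=11 ⇒ [2,7,4,6,-1,5,-3,9,3,10,13,-2,14]
-2<13: swap(10,11), lo=11 mid=12 ⇒ [2,7,4,6,-1,5,-3,9,3,10,-2,13,14]
done. lo=11 hi=11; nums=[2,7,4,6,-1,5,-3,9,3,10,-2,13,14]

[2,7,4,6,-1,5,-3,9,3,10,-2,13,14]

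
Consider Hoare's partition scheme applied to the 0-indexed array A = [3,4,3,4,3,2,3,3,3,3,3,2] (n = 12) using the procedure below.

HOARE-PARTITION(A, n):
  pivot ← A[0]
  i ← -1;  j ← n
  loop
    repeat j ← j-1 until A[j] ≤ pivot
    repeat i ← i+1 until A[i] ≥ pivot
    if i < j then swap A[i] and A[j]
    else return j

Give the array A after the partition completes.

pivot=3
j stops at 11 (2), i stops at 0 (3); swap ⇒ [2,4,3,4,3,2,3,3,3,3,3,3]
j stops at 10 (3), i stops at 1 (4); swap ⇒ [2,3,3,4,3,2,3,3,3,3,4,3]
j stops at 9 (3), i stops at 2 (3); swap ⇒ [2,3,3,4,3,2,3,3,3,3,4,3]
j stops at 8 (3), i stops at 3 (4); swap ⇒ [2,3,3,3,3,2,3,3,4,3,4,3]
j stops at 7 (3), i stops at 4 (3); swap ⇒ [2,3,3,3,3,2,3,3,4,3,4,3]
j stops at 6, i stops at 6; i≥j ⇒ return 6. A=[2,3,3,3,3,2,3,3,4,3,4,3]

[2,3,3,3,3,2,3,3,4,3,4,3]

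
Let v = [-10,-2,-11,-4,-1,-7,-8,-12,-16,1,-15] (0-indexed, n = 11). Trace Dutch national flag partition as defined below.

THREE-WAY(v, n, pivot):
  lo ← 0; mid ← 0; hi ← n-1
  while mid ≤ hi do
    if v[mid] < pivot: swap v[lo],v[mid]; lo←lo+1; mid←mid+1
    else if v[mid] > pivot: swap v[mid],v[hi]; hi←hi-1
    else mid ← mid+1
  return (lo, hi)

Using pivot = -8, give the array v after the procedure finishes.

[-10,-15,-11,-16,-12,-8,-7,-1,1,-4,-2]

pivot = -8; lo=0, mid=0, hi=10
v[mid]=-10<-8: swap v[0],v[0]; lo=1,mid=1 → [-10,-2,-11,-4,-1,-7,-8,-12,-16,1,-15]
v[mid]=-2>-8: swap v[1],v[10]; hi=9 → [-10,-15,-11,-4,-1,-7,-8,-12,-16,1,-2]
v[mid]=-15<-8: swap v[1],v[1]; lo=2,mid=2 → [-10,-15,-11,-4,-1,-7,-8,-12,-16,1,-2]
v[mid]=-11<-8: swap v[2],v[2]; lo=3,mid=3 → [-10,-15,-11,-4,-1,-7,-8,-12,-16,1,-2]
v[mid]=-4>-8: swap v[3],v[9]; hi=8 → [-10,-15,-11,1,-1,-7,-8,-12,-16,-4,-2]
v[mid]=1>-8: swap v[3],v[8]; hi=7 → [-10,-15,-11,-16,-1,-7,-8,-12,1,-4,-2]
v[mid]=-16<-8: swap v[3],v[3]; lo=4,mid=4 → [-10,-15,-11,-16,-1,-7,-8,-12,1,-4,-2]
v[mid]=-1>-8: swap v[4],v[7]; hi=6 → [-10,-15,-11,-16,-12,-7,-8,-1,1,-4,-2]
v[mid]=-12<-8: swap v[4],v[4]; lo=5,mid=5 → [-10,-15,-11,-16,-12,-7,-8,-1,1,-4,-2]
v[mid]=-7>-8: swap v[5],v[6]; hi=5 → [-10,-15,-11,-16,-12,-8,-7,-1,1,-4,-2]
v[mid]=-8=-8: mid=6
end: lo=5, hi=5; v = [-10,-15,-11,-16,-12,-8,-7,-1,1,-4,-2]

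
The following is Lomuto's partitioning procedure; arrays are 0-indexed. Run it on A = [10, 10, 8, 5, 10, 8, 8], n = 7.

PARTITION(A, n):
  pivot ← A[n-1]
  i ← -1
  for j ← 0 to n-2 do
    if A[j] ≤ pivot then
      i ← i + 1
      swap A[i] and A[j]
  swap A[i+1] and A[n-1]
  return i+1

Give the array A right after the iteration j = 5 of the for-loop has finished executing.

pivot = A[6] = 8; i = -1
j=0: A[0]=10 > 8 → no swap
j=1: A[1]=10 > 8 → no swap
j=2: A[2]=8 ≤ 8 → i=0, swap A[0],A[2] → [8, 10, 10, 5, 10, 8, 8]
j=3: A[3]=5 ≤ 8 → i=1, swap A[1],A[3] → [8, 5, 10, 10, 10, 8, 8]
j=4: A[4]=10 > 8 → no swap
j=5: A[5]=8 ≤ 8 → i=2, swap A[2],A[5] → [8, 5, 8, 10, 10, 10, 8]
(after j=5) A = [8, 5, 8, 10, 10, 10, 8]

[8, 5, 8, 10, 10, 10, 8]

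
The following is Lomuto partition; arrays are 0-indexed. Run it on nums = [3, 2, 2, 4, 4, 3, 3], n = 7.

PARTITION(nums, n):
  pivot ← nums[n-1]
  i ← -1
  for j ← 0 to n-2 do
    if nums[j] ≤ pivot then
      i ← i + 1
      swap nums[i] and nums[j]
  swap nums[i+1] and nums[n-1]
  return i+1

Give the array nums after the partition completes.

[3, 2, 2, 3, 3, 4, 4]

pivot = nums[6] = 3; i = -1
j=0: nums[0]=3 ≤ 3 → i=0, swap nums[0],nums[0] (no change) → [3, 2, 2, 4, 4, 3, 3]
j=1: nums[1]=2 ≤ 3 → i=1, swap nums[1],nums[1] (no change) → [3, 2, 2, 4, 4, 3, 3]
j=2: nums[2]=2 ≤ 3 → i=2, swap nums[2],nums[2] (no change) → [3, 2, 2, 4, 4, 3, 3]
j=3: nums[3]=4 > 3 → no swap
j=4: nums[4]=4 > 3 → no swap
j=5: nums[5]=3 ≤ 3 → i=3, swap nums[3],nums[5] → [3, 2, 2, 3, 4, 4, 3]
final swap nums[4],nums[6] → [3, 2, 2, 3, 3, 4, 4]; return 4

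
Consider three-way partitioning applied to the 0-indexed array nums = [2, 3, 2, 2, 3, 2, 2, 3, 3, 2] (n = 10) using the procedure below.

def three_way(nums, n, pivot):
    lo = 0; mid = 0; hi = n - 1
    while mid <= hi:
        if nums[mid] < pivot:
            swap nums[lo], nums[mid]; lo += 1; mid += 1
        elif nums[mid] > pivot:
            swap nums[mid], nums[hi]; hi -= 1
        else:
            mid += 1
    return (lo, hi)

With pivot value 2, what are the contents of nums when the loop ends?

lo=0 mid=0 hi=9
2=2: mid=1
3>2: swap(1,9), hi=8 ⇒ [2, 2, 2, 2, 3, 2, 2, 3, 3, 3]
2=2: mid=2
2=2: mid=3
2=2: mid=4
3>2: swap(4,8), hi=7 ⇒ [2, 2, 2, 2, 3, 2, 2, 3, 3, 3]
3>2: swap(4,7), hi=6 ⇒ [2, 2, 2, 2, 3, 2, 2, 3, 3, 3]
3>2: swap(4,6), hi=5 ⇒ [2, 2, 2, 2, 2, 2, 3, 3, 3, 3]
2=2: mid=5
2=2: mid=6
done. lo=0 hi=5; nums=[2, 2, 2, 2, 2, 2, 3, 3, 3, 3]

[2, 2, 2, 2, 2, 2, 3, 3, 3, 3]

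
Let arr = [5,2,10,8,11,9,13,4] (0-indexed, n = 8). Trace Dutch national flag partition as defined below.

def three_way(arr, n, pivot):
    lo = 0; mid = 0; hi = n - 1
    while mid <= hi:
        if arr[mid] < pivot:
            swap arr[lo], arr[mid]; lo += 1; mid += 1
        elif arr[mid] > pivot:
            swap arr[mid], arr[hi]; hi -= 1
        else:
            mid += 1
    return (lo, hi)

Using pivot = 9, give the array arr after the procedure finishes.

[5,2,4,8,9,13,11,10]

pivot = 9; lo=0, mid=0, hi=7
arr[mid]=5<9: swap arr[0],arr[0]; lo=1,mid=1 → [5,2,10,8,11,9,13,4]
arr[mid]=2<9: swap arr[1],arr[1]; lo=2,mid=2 → [5,2,10,8,11,9,13,4]
arr[mid]=10>9: swap arr[2],arr[7]; hi=6 → [5,2,4,8,11,9,13,10]
arr[mid]=4<9: swap arr[2],arr[2]; lo=3,mid=3 → [5,2,4,8,11,9,13,10]
arr[mid]=8<9: swap arr[3],arr[3]; lo=4,mid=4 → [5,2,4,8,11,9,13,10]
arr[mid]=11>9: swap arr[4],arr[6]; hi=5 → [5,2,4,8,13,9,11,10]
arr[mid]=13>9: swap arr[4],arr[5]; hi=4 → [5,2,4,8,9,13,11,10]
arr[mid]=9=9: mid=5
end: lo=4, hi=4; arr = [5,2,4,8,9,13,11,10]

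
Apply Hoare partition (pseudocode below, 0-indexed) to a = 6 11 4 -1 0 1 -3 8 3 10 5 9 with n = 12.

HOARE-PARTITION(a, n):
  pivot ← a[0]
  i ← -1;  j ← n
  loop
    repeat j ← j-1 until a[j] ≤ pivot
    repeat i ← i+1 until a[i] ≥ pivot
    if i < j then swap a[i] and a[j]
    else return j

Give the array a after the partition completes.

5 3 4 -1 0 1 -3 8 11 10 6 9

pivot = a[0] = 6; i = -1, j = 12
j→10 (a[10]=5≤6), i→0 (a[0]=6≥6); i<j, swap → 5 11 4 -1 0 1 -3 8 3 10 6 9
j→8 (a[8]=3≤6), i→1 (a[1]=11≥6); i<j, swap → 5 3 4 -1 0 1 -3 8 11 10 6 9
j→6, i→7; i≥j, return j=6. a = 5 3 4 -1 0 1 -3 8 11 10 6 9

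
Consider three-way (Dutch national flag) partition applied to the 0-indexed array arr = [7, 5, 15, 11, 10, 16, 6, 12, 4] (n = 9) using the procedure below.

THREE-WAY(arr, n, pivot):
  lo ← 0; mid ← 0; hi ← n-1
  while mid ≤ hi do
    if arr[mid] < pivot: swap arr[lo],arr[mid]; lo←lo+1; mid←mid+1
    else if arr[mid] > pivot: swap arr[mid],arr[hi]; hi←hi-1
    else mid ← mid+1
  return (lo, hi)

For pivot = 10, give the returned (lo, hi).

pivot = 10; lo=0, mid=0, hi=8
arr[mid]=7<10: swap arr[0],arr[0]; lo=1,mid=1 → [7, 5, 15, 11, 10, 16, 6, 12, 4]
arr[mid]=5<10: swap arr[1],arr[1]; lo=2,mid=2 → [7, 5, 15, 11, 10, 16, 6, 12, 4]
arr[mid]=15>10: swap arr[2],arr[8]; hi=7 → [7, 5, 4, 11, 10, 16, 6, 12, 15]
arr[mid]=4<10: swap arr[2],arr[2]; lo=3,mid=3 → [7, 5, 4, 11, 10, 16, 6, 12, 15]
arr[mid]=11>10: swap arr[3],arr[7]; hi=6 → [7, 5, 4, 12, 10, 16, 6, 11, 15]
arr[mid]=12>10: swap arr[3],arr[6]; hi=5 → [7, 5, 4, 6, 10, 16, 12, 11, 15]
arr[mid]=6<10: swap arr[3],arr[3]; lo=4,mid=4 → [7, 5, 4, 6, 10, 16, 12, 11, 15]
arr[mid]=10=10: mid=5
arr[mid]=16>10: swap arr[5],arr[5]; hi=4 → [7, 5, 4, 6, 10, 16, 12, 11, 15]
end: lo=4, hi=4; arr = [7, 5, 4, 6, 10, 16, 12, 11, 15]

(4, 4)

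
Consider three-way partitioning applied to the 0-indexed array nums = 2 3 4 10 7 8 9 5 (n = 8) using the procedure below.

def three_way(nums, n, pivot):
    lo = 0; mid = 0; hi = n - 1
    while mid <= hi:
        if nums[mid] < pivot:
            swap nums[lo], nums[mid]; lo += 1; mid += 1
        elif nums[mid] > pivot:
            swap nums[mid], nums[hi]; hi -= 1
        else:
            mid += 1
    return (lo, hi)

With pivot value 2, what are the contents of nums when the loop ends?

pivot = 2; lo=0, mid=0, hi=7
nums[mid]=2=2: mid=1
nums[mid]=3>2: swap nums[1],nums[7]; hi=6 → 2 5 4 10 7 8 9 3
nums[mid]=5>2: swap nums[1],nums[6]; hi=5 → 2 9 4 10 7 8 5 3
nums[mid]=9>2: swap nums[1],nums[5]; hi=4 → 2 8 4 10 7 9 5 3
nums[mid]=8>2: swap nums[1],nums[4]; hi=3 → 2 7 4 10 8 9 5 3
nums[mid]=7>2: swap nums[1],nums[3]; hi=2 → 2 10 4 7 8 9 5 3
nums[mid]=10>2: swap nums[1],nums[2]; hi=1 → 2 4 10 7 8 9 5 3
nums[mid]=4>2: swap nums[1],nums[1]; hi=0 → 2 4 10 7 8 9 5 3
end: lo=0, hi=0; nums = 2 4 10 7 8 9 5 3

2 4 10 7 8 9 5 3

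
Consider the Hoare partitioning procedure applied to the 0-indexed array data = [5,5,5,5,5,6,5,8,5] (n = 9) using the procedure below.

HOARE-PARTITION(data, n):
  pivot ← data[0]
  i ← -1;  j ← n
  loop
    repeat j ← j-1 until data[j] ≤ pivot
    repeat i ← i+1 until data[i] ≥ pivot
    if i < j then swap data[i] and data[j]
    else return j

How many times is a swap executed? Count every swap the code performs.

3

pivot=5
j stops at 8 (5), i stops at 0 (5); swap ⇒ [5,5,5,5,5,6,5,8,5]
j stops at 6 (5), i stops at 1 (5); swap ⇒ [5,5,5,5,5,6,5,8,5]
j stops at 4 (5), i stops at 2 (5); swap ⇒ [5,5,5,5,5,6,5,8,5]
j stops at 3, i stops at 3; i≥j ⇒ return 3. data=[5,5,5,5,5,6,5,8,5]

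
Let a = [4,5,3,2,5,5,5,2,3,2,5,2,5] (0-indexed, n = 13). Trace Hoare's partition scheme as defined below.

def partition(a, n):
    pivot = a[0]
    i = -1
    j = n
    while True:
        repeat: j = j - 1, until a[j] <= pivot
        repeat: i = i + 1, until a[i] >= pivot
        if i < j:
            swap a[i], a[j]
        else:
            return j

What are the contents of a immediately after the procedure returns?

pivot=4
j stops at 11 (2), i stops at 0 (4); swap ⇒ [2,5,3,2,5,5,5,2,3,2,5,4,5]
j stops at 9 (2), i stops at 1 (5); swap ⇒ [2,2,3,2,5,5,5,2,3,5,5,4,5]
j stops at 8 (3), i stops at 4 (5); swap ⇒ [2,2,3,2,3,5,5,2,5,5,5,4,5]
j stops at 7 (2), i stops at 5 (5); swap ⇒ [2,2,3,2,3,2,5,5,5,5,5,4,5]
j stops at 5, i stops at 6; i≥j ⇒ return 5. a=[2,2,3,2,3,2,5,5,5,5,5,4,5]

[2,2,3,2,3,2,5,5,5,5,5,4,5]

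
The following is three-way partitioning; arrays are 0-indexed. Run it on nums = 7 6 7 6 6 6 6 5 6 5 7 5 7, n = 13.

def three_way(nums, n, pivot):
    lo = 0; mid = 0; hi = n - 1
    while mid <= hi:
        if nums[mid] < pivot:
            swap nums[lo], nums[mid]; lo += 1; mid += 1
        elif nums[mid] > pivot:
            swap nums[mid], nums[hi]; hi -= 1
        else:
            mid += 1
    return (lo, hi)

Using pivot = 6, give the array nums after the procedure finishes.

pivot = 6; lo=0, mid=0, hi=12
nums[mid]=7>6: swap nums[0],nums[12]; hi=11 → 7 6 7 6 6 6 6 5 6 5 7 5 7
nums[mid]=7>6: swap nums[0],nums[11]; hi=10 → 5 6 7 6 6 6 6 5 6 5 7 7 7
nums[mid]=5<6: swap nums[0],nums[0]; lo=1,mid=1 → 5 6 7 6 6 6 6 5 6 5 7 7 7
nums[mid]=6=6: mid=2
nums[mid]=7>6: swap nums[2],nums[10]; hi=9 → 5 6 7 6 6 6 6 5 6 5 7 7 7
nums[mid]=7>6: swap nums[2],nums[9]; hi=8 → 5 6 5 6 6 6 6 5 6 7 7 7 7
nums[mid]=5<6: swap nums[1],nums[2]; lo=2,mid=3 → 5 5 6 6 6 6 6 5 6 7 7 7 7
nums[mid]=6=6: mid=4
nums[mid]=6=6: mid=5
nums[mid]=6=6: mid=6
nums[mid]=6=6: mid=7
nums[mid]=5<6: swap nums[2],nums[7]; lo=3,mid=8 → 5 5 5 6 6 6 6 6 6 7 7 7 7
nums[mid]=6=6: mid=9
end: lo=3, hi=8; nums = 5 5 5 6 6 6 6 6 6 7 7 7 7

5 5 5 6 6 6 6 6 6 7 7 7 7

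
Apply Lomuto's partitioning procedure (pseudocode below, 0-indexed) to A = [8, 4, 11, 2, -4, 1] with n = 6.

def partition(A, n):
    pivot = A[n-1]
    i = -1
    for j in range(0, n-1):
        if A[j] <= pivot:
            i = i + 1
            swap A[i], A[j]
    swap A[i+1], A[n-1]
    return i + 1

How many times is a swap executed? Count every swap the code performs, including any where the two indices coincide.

2

pivot = A[5] = 1; i = -1
j=0: A[0]=8 > 1 → no swap
j=1: A[1]=4 > 1 → no swap
j=2: A[2]=11 > 1 → no swap
j=3: A[3]=2 > 1 → no swap
j=4: A[4]=-4 ≤ 1 → i=0, swap A[0],A[4] → [-4, 4, 11, 2, 8, 1]
final swap A[1],A[5] → [-4, 1, 11, 2, 8, 4]; return 1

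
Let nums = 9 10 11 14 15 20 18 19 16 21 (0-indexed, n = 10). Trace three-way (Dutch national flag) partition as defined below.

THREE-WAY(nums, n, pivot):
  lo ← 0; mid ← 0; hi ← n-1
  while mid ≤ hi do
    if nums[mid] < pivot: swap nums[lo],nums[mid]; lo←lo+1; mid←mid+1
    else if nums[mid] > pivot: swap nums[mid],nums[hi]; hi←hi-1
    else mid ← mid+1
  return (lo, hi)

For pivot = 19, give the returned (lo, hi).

lo=0 mid=0 hi=9
9<19: swap(0,0), lo=1 mid=1 ⇒ 9 10 11 14 15 20 18 19 16 21
10<19: swap(1,1), lo=2 mid=2 ⇒ 9 10 11 14 15 20 18 19 16 21
11<19: swap(2,2), lo=3 mid=3 ⇒ 9 10 11 14 15 20 18 19 16 21
14<19: swap(3,3), lo=4 mid=4 ⇒ 9 10 11 14 15 20 18 19 16 21
15<19: swap(4,4), lo=5 mid=5 ⇒ 9 10 11 14 15 20 18 19 16 21
20>19: swap(5,9), hi=8 ⇒ 9 10 11 14 15 21 18 19 16 20
21>19: swap(5,8), hi=7 ⇒ 9 10 11 14 15 16 18 19 21 20
16<19: swap(5,5), lo=6 mid=6 ⇒ 9 10 11 14 15 16 18 19 21 20
18<19: swap(6,6), lo=7 mid=7 ⇒ 9 10 11 14 15 16 18 19 21 20
19=19: mid=8
done. lo=7 hi=7; nums=9 10 11 14 15 16 18 19 21 20

(7, 7)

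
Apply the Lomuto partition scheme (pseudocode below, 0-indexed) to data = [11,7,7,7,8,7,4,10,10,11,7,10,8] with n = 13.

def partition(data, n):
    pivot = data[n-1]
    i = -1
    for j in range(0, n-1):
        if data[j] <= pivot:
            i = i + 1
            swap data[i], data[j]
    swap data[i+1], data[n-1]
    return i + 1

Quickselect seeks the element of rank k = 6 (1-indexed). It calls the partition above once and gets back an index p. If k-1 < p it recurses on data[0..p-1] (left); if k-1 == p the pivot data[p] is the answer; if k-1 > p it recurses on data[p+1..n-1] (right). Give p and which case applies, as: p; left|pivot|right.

7; left

pivot=8, i=-1
j=0: 11>8, skip
j=1: 7≤8, i=0, swap(0,1) ⇒ [7,11,7,7,8,7,4,10,10,11,7,10,8]
j=2: 7≤8, i=1, swap(1,2) ⇒ [7,7,11,7,8,7,4,10,10,11,7,10,8]
j=3: 7≤8, i=2, swap(2,3) ⇒ [7,7,7,11,8,7,4,10,10,11,7,10,8]
j=4: 8≤8, i=3, swap(3,4) ⇒ [7,7,7,8,11,7,4,10,10,11,7,10,8]
j=5: 7≤8, i=4, swap(4,5) ⇒ [7,7,7,8,7,11,4,10,10,11,7,10,8]
j=6: 4≤8, i=5, swap(5,6) ⇒ [7,7,7,8,7,4,11,10,10,11,7,10,8]
j=7: 10>8, skip
j=8: 10>8, skip
j=9: 11>8, skip
j=10: 7≤8, i=6, swap(6,10) ⇒ [7,7,7,8,7,4,7,10,10,11,11,10,8]
j=11: 10>8, skip
swap(7,12) ⇒ [7,7,7,8,7,4,7,8,10,11,11,10,10]; return 7
p = 7; k-1 = 5 < 7 ⇒ left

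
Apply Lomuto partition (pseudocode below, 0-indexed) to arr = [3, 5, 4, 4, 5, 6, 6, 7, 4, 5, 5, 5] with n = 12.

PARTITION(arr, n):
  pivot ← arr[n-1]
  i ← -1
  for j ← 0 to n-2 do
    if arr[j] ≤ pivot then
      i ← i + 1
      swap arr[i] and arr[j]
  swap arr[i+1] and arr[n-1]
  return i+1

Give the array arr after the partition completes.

pivot=5, i=-1
j=0: 3≤5, i=0, swap(0,0) ⇒ [3, 5, 4, 4, 5, 6, 6, 7, 4, 5, 5, 5]
j=1: 5≤5, i=1, swap(1,1) ⇒ [3, 5, 4, 4, 5, 6, 6, 7, 4, 5, 5, 5]
j=2: 4≤5, i=2, swap(2,2) ⇒ [3, 5, 4, 4, 5, 6, 6, 7, 4, 5, 5, 5]
j=3: 4≤5, i=3, swap(3,3) ⇒ [3, 5, 4, 4, 5, 6, 6, 7, 4, 5, 5, 5]
j=4: 5≤5, i=4, swap(4,4) ⇒ [3, 5, 4, 4, 5, 6, 6, 7, 4, 5, 5, 5]
j=5: 6>5, skip
j=6: 6>5, skip
j=7: 7>5, skip
j=8: 4≤5, i=5, swap(5,8) ⇒ [3, 5, 4, 4, 5, 4, 6, 7, 6, 5, 5, 5]
j=9: 5≤5, i=6, swap(6,9) ⇒ [3, 5, 4, 4, 5, 4, 5, 7, 6, 6, 5, 5]
j=10: 5≤5, i=7, swap(7,10) ⇒ [3, 5, 4, 4, 5, 4, 5, 5, 6, 6, 7, 5]
swap(8,11) ⇒ [3, 5, 4, 4, 5, 4, 5, 5, 5, 6, 7, 6]; return 8

[3, 5, 4, 4, 5, 4, 5, 5, 5, 6, 7, 6]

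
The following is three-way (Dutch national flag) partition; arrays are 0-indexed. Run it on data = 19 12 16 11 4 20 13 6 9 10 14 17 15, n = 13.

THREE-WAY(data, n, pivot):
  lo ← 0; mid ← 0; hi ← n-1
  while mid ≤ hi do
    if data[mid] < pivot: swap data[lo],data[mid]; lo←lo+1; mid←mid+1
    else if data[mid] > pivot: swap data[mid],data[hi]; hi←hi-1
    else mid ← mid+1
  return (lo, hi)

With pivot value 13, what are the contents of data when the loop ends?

pivot = 13; lo=0, mid=0, hi=12
data[mid]=19>13: swap data[0],data[12]; hi=11 → 15 12 16 11 4 20 13 6 9 10 14 17 19
data[mid]=15>13: swap data[0],data[11]; hi=10 → 17 12 16 11 4 20 13 6 9 10 14 15 19
data[mid]=17>13: swap data[0],data[10]; hi=9 → 14 12 16 11 4 20 13 6 9 10 17 15 19
data[mid]=14>13: swap data[0],data[9]; hi=8 → 10 12 16 11 4 20 13 6 9 14 17 15 19
data[mid]=10<13: swap data[0],data[0]; lo=1,mid=1 → 10 12 16 11 4 20 13 6 9 14 17 15 19
data[mid]=12<13: swap data[1],data[1]; lo=2,mid=2 → 10 12 16 11 4 20 13 6 9 14 17 15 19
data[mid]=16>13: swap data[2],data[8]; hi=7 → 10 12 9 11 4 20 13 6 16 14 17 15 19
data[mid]=9<13: swap data[2],data[2]; lo=3,mid=3 → 10 12 9 11 4 20 13 6 16 14 17 15 19
data[mid]=11<13: swap data[3],data[3]; lo=4,mid=4 → 10 12 9 11 4 20 13 6 16 14 17 15 19
data[mid]=4<13: swap data[4],data[4]; lo=5,mid=5 → 10 12 9 11 4 20 13 6 16 14 17 15 19
data[mid]=20>13: swap data[5],data[7]; hi=6 → 10 12 9 11 4 6 13 20 16 14 17 15 19
data[mid]=6<13: swap data[5],data[5]; lo=6,mid=6 → 10 12 9 11 4 6 13 20 16 14 17 15 19
data[mid]=13=13: mid=7
end: lo=6, hi=6; data = 10 12 9 11 4 6 13 20 16 14 17 15 19

10 12 9 11 4 6 13 20 16 14 17 15 19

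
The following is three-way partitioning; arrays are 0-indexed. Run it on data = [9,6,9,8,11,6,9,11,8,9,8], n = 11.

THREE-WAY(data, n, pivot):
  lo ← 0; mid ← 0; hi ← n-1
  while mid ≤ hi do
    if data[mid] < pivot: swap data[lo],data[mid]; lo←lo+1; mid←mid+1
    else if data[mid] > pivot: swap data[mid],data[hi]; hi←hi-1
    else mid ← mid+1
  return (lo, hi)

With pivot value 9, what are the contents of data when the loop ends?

[6,8,8,6,8,9,9,9,9,11,11]

pivot = 9; lo=0, mid=0, hi=10
data[mid]=9=9: mid=1
data[mid]=6<9: swap data[0],data[1]; lo=1,mid=2 → [6,9,9,8,11,6,9,11,8,9,8]
data[mid]=9=9: mid=3
data[mid]=8<9: swap data[1],data[3]; lo=2,mid=4 → [6,8,9,9,11,6,9,11,8,9,8]
data[mid]=11>9: swap data[4],data[10]; hi=9 → [6,8,9,9,8,6,9,11,8,9,11]
data[mid]=8<9: swap data[2],data[4]; lo=3,mid=5 → [6,8,8,9,9,6,9,11,8,9,11]
data[mid]=6<9: swap data[3],data[5]; lo=4,mid=6 → [6,8,8,6,9,9,9,11,8,9,11]
data[mid]=9=9: mid=7
data[mid]=11>9: swap data[7],data[9]; hi=8 → [6,8,8,6,9,9,9,9,8,11,11]
data[mid]=9=9: mid=8
data[mid]=8<9: swap data[4],data[8]; lo=5,mid=9 → [6,8,8,6,8,9,9,9,9,11,11]
end: lo=5, hi=8; data = [6,8,8,6,8,9,9,9,9,11,11]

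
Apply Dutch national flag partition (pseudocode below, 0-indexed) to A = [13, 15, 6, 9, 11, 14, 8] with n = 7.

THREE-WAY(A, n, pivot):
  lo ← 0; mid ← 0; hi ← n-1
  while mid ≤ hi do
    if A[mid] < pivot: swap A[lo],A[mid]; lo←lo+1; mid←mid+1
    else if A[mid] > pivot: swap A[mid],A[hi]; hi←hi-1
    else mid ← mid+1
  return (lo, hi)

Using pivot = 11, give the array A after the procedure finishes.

[8, 6, 9, 11, 14, 15, 13]

pivot = 11; lo=0, mid=0, hi=6
A[mid]=13>11: swap A[0],A[6]; hi=5 → [8, 15, 6, 9, 11, 14, 13]
A[mid]=8<11: swap A[0],A[0]; lo=1,mid=1 → [8, 15, 6, 9, 11, 14, 13]
A[mid]=15>11: swap A[1],A[5]; hi=4 → [8, 14, 6, 9, 11, 15, 13]
A[mid]=14>11: swap A[1],A[4]; hi=3 → [8, 11, 6, 9, 14, 15, 13]
A[mid]=11=11: mid=2
A[mid]=6<11: swap A[1],A[2]; lo=2,mid=3 → [8, 6, 11, 9, 14, 15, 13]
A[mid]=9<11: swap A[2],A[3]; lo=3,mid=4 → [8, 6, 9, 11, 14, 15, 13]
end: lo=3, hi=3; A = [8, 6, 9, 11, 14, 15, 13]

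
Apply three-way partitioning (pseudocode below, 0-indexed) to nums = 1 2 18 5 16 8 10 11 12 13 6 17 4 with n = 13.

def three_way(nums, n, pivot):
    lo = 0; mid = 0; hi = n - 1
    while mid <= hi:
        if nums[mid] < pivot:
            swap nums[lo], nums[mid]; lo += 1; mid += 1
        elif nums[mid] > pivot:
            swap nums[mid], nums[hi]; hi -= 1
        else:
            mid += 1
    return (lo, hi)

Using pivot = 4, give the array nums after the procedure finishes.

lo=0 mid=0 hi=12
1<4: swap(0,0), lo=1 mid=1 ⇒ 1 2 18 5 16 8 10 11 12 13 6 17 4
2<4: swap(1,1), lo=2 mid=2 ⇒ 1 2 18 5 16 8 10 11 12 13 6 17 4
18>4: swap(2,12), hi=11 ⇒ 1 2 4 5 16 8 10 11 12 13 6 17 18
4=4: mid=3
5>4: swap(3,11), hi=10 ⇒ 1 2 4 17 16 8 10 11 12 13 6 5 18
17>4: swap(3,10), hi=9 ⇒ 1 2 4 6 16 8 10 11 12 13 17 5 18
6>4: swap(3,9), hi=8 ⇒ 1 2 4 13 16 8 10 11 12 6 17 5 18
13>4: swap(3,8), hi=7 ⇒ 1 2 4 12 16 8 10 11 13 6 17 5 18
12>4: swap(3,7), hi=6 ⇒ 1 2 4 11 16 8 10 12 13 6 17 5 18
11>4: swap(3,6), hi=5 ⇒ 1 2 4 10 16 8 11 12 13 6 17 5 18
10>4: swap(3,5), hi=4 ⇒ 1 2 4 8 16 10 11 12 13 6 17 5 18
8>4: swap(3,4), hi=3 ⇒ 1 2 4 16 8 10 11 12 13 6 17 5 18
16>4: swap(3,3), hi=2 ⇒ 1 2 4 16 8 10 11 12 13 6 17 5 18
done. lo=2 hi=2; nums=1 2 4 16 8 10 11 12 13 6 17 5 18

1 2 4 16 8 10 11 12 13 6 17 5 18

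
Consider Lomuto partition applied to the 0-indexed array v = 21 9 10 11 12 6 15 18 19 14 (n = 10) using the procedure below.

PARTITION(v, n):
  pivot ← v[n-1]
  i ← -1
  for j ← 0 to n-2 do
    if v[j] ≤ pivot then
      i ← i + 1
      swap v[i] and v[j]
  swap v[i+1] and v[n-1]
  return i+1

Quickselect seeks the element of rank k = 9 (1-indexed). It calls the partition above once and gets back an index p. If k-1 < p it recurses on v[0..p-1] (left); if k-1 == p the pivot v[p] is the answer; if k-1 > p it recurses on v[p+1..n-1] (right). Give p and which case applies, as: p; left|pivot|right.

5; right

pivot=14, i=-1
j=0: 21>14, skip
j=1: 9≤14, i=0, swap(0,1) ⇒ 9 21 10 11 12 6 15 18 19 14
j=2: 10≤14, i=1, swap(1,2) ⇒ 9 10 21 11 12 6 15 18 19 14
j=3: 11≤14, i=2, swap(2,3) ⇒ 9 10 11 21 12 6 15 18 19 14
j=4: 12≤14, i=3, swap(3,4) ⇒ 9 10 11 12 21 6 15 18 19 14
j=5: 6≤14, i=4, swap(4,5) ⇒ 9 10 11 12 6 21 15 18 19 14
j=6: 15>14, skip
j=7: 18>14, skip
j=8: 19>14, skip
swap(5,9) ⇒ 9 10 11 12 6 14 15 18 19 21; return 5
p = 5; k-1 = 8 > 5 ⇒ right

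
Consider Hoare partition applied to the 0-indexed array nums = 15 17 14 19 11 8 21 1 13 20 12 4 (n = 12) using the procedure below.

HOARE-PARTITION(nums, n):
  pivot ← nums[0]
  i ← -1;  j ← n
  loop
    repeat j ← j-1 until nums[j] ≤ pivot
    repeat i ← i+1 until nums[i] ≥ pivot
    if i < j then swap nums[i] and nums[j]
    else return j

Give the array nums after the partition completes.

4 12 14 13 11 8 1 21 19 20 17 15

pivot=15
j stops at 11 (4), i stops at 0 (15); swap ⇒ 4 17 14 19 11 8 21 1 13 20 12 15
j stops at 10 (12), i stops at 1 (17); swap ⇒ 4 12 14 19 11 8 21 1 13 20 17 15
j stops at 8 (13), i stops at 3 (19); swap ⇒ 4 12 14 13 11 8 21 1 19 20 17 15
j stops at 7 (1), i stops at 6 (21); swap ⇒ 4 12 14 13 11 8 1 21 19 20 17 15
j stops at 6, i stops at 7; i≥j ⇒ return 6. nums=4 12 14 13 11 8 1 21 19 20 17 15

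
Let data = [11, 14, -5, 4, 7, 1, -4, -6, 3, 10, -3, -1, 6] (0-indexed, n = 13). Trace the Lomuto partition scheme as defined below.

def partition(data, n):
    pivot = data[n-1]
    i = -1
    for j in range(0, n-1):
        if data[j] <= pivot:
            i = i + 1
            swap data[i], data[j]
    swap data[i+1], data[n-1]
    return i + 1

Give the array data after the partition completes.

[-5, 4, 1, -4, -6, 3, -3, -1, 6, 10, 14, 7, 11]

pivot = data[12] = 6; i = -1
j=0: data[0]=11 > 6 → no swap
j=1: data[1]=14 > 6 → no swap
j=2: data[2]=-5 ≤ 6 → i=0, swap data[0],data[2] → [-5, 14, 11, 4, 7, 1, -4, -6, 3, 10, -3, -1, 6]
j=3: data[3]=4 ≤ 6 → i=1, swap data[1],data[3] → [-5, 4, 11, 14, 7, 1, -4, -6, 3, 10, -3, -1, 6]
j=4: data[4]=7 > 6 → no swap
j=5: data[5]=1 ≤ 6 → i=2, swap data[2],data[5] → [-5, 4, 1, 14, 7, 11, -4, -6, 3, 10, -3, -1, 6]
j=6: data[6]=-4 ≤ 6 → i=3, swap data[3],data[6] → [-5, 4, 1, -4, 7, 11, 14, -6, 3, 10, -3, -1, 6]
j=7: data[7]=-6 ≤ 6 → i=4, swap data[4],data[7] → [-5, 4, 1, -4, -6, 11, 14, 7, 3, 10, -3, -1, 6]
j=8: data[8]=3 ≤ 6 → i=5, swap data[5],data[8] → [-5, 4, 1, -4, -6, 3, 14, 7, 11, 10, -3, -1, 6]
j=9: data[9]=10 > 6 → no swap
j=10: data[10]=-3 ≤ 6 → i=6, swap data[6],data[10] → [-5, 4, 1, -4, -6, 3, -3, 7, 11, 10, 14, -1, 6]
j=11: data[11]=-1 ≤ 6 → i=7, swap data[7],data[11] → [-5, 4, 1, -4, -6, 3, -3, -1, 11, 10, 14, 7, 6]
final swap data[8],data[12] → [-5, 4, 1, -4, -6, 3, -3, -1, 6, 10, 14, 7, 11]; return 8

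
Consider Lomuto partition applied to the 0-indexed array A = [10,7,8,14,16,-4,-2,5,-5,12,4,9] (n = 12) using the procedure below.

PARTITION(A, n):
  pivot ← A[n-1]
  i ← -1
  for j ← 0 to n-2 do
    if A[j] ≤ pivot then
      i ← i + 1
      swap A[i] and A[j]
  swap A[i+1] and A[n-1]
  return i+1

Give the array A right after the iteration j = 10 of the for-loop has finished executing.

[7,8,-4,-2,5,-5,4,16,10,12,14,9]

pivot = A[11] = 9; i = -1
j=0: A[0]=10 > 9 → no swap
j=1: A[1]=7 ≤ 9 → i=0, swap A[0],A[1] → [7,10,8,14,16,-4,-2,5,-5,12,4,9]
j=2: A[2]=8 ≤ 9 → i=1, swap A[1],A[2] → [7,8,10,14,16,-4,-2,5,-5,12,4,9]
j=3: A[3]=14 > 9 → no swap
j=4: A[4]=16 > 9 → no swap
j=5: A[5]=-4 ≤ 9 → i=2, swap A[2],A[5] → [7,8,-4,14,16,10,-2,5,-5,12,4,9]
j=6: A[6]=-2 ≤ 9 → i=3, swap A[3],A[6] → [7,8,-4,-2,16,10,14,5,-5,12,4,9]
j=7: A[7]=5 ≤ 9 → i=4, swap A[4],A[7] → [7,8,-4,-2,5,10,14,16,-5,12,4,9]
j=8: A[8]=-5 ≤ 9 → i=5, swap A[5],A[8] → [7,8,-4,-2,5,-5,14,16,10,12,4,9]
j=9: A[9]=12 > 9 → no swap
j=10: A[10]=4 ≤ 9 → i=6, swap A[6],A[10] → [7,8,-4,-2,5,-5,4,16,10,12,14,9]
(after j=10) A = [7,8,-4,-2,5,-5,4,16,10,12,14,9]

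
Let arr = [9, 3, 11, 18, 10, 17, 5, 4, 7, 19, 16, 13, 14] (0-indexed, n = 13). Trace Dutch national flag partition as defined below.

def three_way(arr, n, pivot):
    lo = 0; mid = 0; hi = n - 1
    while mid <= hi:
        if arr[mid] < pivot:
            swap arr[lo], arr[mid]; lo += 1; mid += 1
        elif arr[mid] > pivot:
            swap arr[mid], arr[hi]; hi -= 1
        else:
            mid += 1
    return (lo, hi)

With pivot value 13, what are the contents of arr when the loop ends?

lo=0 mid=0 hi=12
9<13: swap(0,0), lo=1 mid=1 ⇒ [9, 3, 11, 18, 10, 17, 5, 4, 7, 19, 16, 13, 14]
3<13: swap(1,1), lo=2 mid=2 ⇒ [9, 3, 11, 18, 10, 17, 5, 4, 7, 19, 16, 13, 14]
11<13: swap(2,2), lo=3 mid=3 ⇒ [9, 3, 11, 18, 10, 17, 5, 4, 7, 19, 16, 13, 14]
18>13: swap(3,12), hi=11 ⇒ [9, 3, 11, 14, 10, 17, 5, 4, 7, 19, 16, 13, 18]
14>13: swap(3,11), hi=10 ⇒ [9, 3, 11, 13, 10, 17, 5, 4, 7, 19, 16, 14, 18]
13=13: mid=4
10<13: swap(3,4), lo=4 mid=5 ⇒ [9, 3, 11, 10, 13, 17, 5, 4, 7, 19, 16, 14, 18]
17>13: swap(5,10), hi=9 ⇒ [9, 3, 11, 10, 13, 16, 5, 4, 7, 19, 17, 14, 18]
16>13: swap(5,9), hi=8 ⇒ [9, 3, 11, 10, 13, 19, 5, 4, 7, 16, 17, 14, 18]
19>13: swap(5,8), hi=7 ⇒ [9, 3, 11, 10, 13, 7, 5, 4, 19, 16, 17, 14, 18]
7<13: swap(4,5), lo=5 mid=6 ⇒ [9, 3, 11, 10, 7, 13, 5, 4, 19, 16, 17, 14, 18]
5<13: swap(5,6), lo=6 mid=7 ⇒ [9, 3, 11, 10, 7, 5, 13, 4, 19, 16, 17, 14, 18]
4<13: swap(6,7), lo=7 mid=8 ⇒ [9, 3, 11, 10, 7, 5, 4, 13, 19, 16, 17, 14, 18]
done. lo=7 hi=7; arr=[9, 3, 11, 10, 7, 5, 4, 13, 19, 16, 17, 14, 18]

[9, 3, 11, 10, 7, 5, 4, 13, 19, 16, 17, 14, 18]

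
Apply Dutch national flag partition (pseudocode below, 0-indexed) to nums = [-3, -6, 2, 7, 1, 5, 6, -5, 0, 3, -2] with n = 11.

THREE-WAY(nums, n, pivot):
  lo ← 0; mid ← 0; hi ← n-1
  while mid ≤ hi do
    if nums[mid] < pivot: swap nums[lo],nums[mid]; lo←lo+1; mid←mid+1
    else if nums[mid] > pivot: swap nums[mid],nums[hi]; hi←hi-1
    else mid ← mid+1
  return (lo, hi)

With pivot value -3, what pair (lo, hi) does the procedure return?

(2, 2)

lo=0 mid=0 hi=10
-3=-3: mid=1
-6<-3: swap(0,1), lo=1 mid=2 ⇒ [-6, -3, 2, 7, 1, 5, 6, -5, 0, 3, -2]
2>-3: swap(2,10), hi=9 ⇒ [-6, -3, -2, 7, 1, 5, 6, -5, 0, 3, 2]
-2>-3: swap(2,9), hi=8 ⇒ [-6, -3, 3, 7, 1, 5, 6, -5, 0, -2, 2]
3>-3: swap(2,8), hi=7 ⇒ [-6, -3, 0, 7, 1, 5, 6, -5, 3, -2, 2]
0>-3: swap(2,7), hi=6 ⇒ [-6, -3, -5, 7, 1, 5, 6, 0, 3, -2, 2]
-5<-3: swap(1,2), lo=2 mid=3 ⇒ [-6, -5, -3, 7, 1, 5, 6, 0, 3, -2, 2]
7>-3: swap(3,6), hi=5 ⇒ [-6, -5, -3, 6, 1, 5, 7, 0, 3, -2, 2]
6>-3: swap(3,5), hi=4 ⇒ [-6, -5, -3, 5, 1, 6, 7, 0, 3, -2, 2]
5>-3: swap(3,4), hi=3 ⇒ [-6, -5, -3, 1, 5, 6, 7, 0, 3, -2, 2]
1>-3: swap(3,3), hi=2 ⇒ [-6, -5, -3, 1, 5, 6, 7, 0, 3, -2, 2]
done. lo=2 hi=2; nums=[-6, -5, -3, 1, 5, 6, 7, 0, 3, -2, 2]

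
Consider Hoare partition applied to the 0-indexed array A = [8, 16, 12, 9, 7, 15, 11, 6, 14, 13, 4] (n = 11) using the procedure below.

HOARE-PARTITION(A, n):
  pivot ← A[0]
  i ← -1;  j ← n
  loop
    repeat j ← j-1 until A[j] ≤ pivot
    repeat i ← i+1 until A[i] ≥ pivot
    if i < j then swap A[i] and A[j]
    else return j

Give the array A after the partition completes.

[4, 6, 7, 9, 12, 15, 11, 16, 14, 13, 8]

pivot=8
j stops at 10 (4), i stops at 0 (8); swap ⇒ [4, 16, 12, 9, 7, 15, 11, 6, 14, 13, 8]
j stops at 7 (6), i stops at 1 (16); swap ⇒ [4, 6, 12, 9, 7, 15, 11, 16, 14, 13, 8]
j stops at 4 (7), i stops at 2 (12); swap ⇒ [4, 6, 7, 9, 12, 15, 11, 16, 14, 13, 8]
j stops at 2, i stops at 3; i≥j ⇒ return 2. A=[4, 6, 7, 9, 12, 15, 11, 16, 14, 13, 8]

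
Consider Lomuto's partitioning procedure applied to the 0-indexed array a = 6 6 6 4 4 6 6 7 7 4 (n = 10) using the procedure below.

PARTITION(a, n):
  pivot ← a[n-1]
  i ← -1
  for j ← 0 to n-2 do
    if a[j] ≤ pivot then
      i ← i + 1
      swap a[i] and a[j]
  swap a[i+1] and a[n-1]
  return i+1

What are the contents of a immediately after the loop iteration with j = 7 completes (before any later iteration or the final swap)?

pivot = a[9] = 4; i = -1
j=0: a[0]=6 > 4 → no swap
j=1: a[1]=6 > 4 → no swap
j=2: a[2]=6 > 4 → no swap
j=3: a[3]=4 ≤ 4 → i=0, swap a[0],a[3] → 4 6 6 6 4 6 6 7 7 4
j=4: a[4]=4 ≤ 4 → i=1, swap a[1],a[4] → 4 4 6 6 6 6 6 7 7 4
j=5: a[5]=6 > 4 → no swap
j=6: a[6]=6 > 4 → no swap
j=7: a[7]=7 > 4 → no swap
(after j=7) a = 4 4 6 6 6 6 6 7 7 4

4 4 6 6 6 6 6 7 7 4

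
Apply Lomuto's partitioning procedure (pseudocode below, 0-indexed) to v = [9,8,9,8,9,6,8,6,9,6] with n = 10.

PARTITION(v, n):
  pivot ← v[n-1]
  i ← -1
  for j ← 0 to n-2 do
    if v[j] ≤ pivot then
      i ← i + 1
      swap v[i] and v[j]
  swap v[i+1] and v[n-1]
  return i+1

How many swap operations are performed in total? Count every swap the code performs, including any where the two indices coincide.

pivot=6, i=-1
j=0: 9>6, skip
j=1: 8>6, skip
j=2: 9>6, skip
j=3: 8>6, skip
j=4: 9>6, skip
j=5: 6≤6, i=0, swap(0,5) ⇒ [6,8,9,8,9,9,8,6,9,6]
j=6: 8>6, skip
j=7: 6≤6, i=1, swap(1,7) ⇒ [6,6,9,8,9,9,8,8,9,6]
j=8: 9>6, skip
swap(2,9) ⇒ [6,6,6,8,9,9,8,8,9,9]; return 2

3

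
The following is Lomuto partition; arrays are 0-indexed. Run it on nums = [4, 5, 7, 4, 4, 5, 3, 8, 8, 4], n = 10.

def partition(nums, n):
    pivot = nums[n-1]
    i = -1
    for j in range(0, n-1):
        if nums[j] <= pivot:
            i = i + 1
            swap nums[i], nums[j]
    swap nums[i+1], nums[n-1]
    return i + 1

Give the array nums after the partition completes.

[4, 4, 4, 3, 4, 5, 5, 8, 8, 7]

pivot = nums[9] = 4; i = -1
j=0: nums[0]=4 ≤ 4 → i=0, swap nums[0],nums[0] (no change) → [4, 5, 7, 4, 4, 5, 3, 8, 8, 4]
j=1: nums[1]=5 > 4 → no swap
j=2: nums[2]=7 > 4 → no swap
j=3: nums[3]=4 ≤ 4 → i=1, swap nums[1],nums[3] → [4, 4, 7, 5, 4, 5, 3, 8, 8, 4]
j=4: nums[4]=4 ≤ 4 → i=2, swap nums[2],nums[4] → [4, 4, 4, 5, 7, 5, 3, 8, 8, 4]
j=5: nums[5]=5 > 4 → no swap
j=6: nums[6]=3 ≤ 4 → i=3, swap nums[3],nums[6] → [4, 4, 4, 3, 7, 5, 5, 8, 8, 4]
j=7: nums[7]=8 > 4 → no swap
j=8: nums[8]=8 > 4 → no swap
final swap nums[4],nums[9] → [4, 4, 4, 3, 4, 5, 5, 8, 8, 7]; return 4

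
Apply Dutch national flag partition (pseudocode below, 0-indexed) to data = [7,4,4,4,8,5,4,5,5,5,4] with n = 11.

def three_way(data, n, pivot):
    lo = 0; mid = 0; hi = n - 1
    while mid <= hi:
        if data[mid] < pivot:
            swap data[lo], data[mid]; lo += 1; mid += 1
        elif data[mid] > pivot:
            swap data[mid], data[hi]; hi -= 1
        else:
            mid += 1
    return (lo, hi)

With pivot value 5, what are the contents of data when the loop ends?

[4,4,4,4,4,5,5,5,5,8,7]

lo=0 mid=0 hi=10
7>5: swap(0,10), hi=9 ⇒ [4,4,4,4,8,5,4,5,5,5,7]
4<5: swap(0,0), lo=1 mid=1 ⇒ [4,4,4,4,8,5,4,5,5,5,7]
4<5: swap(1,1), lo=2 mid=2 ⇒ [4,4,4,4,8,5,4,5,5,5,7]
4<5: swap(2,2), lo=3 mid=3 ⇒ [4,4,4,4,8,5,4,5,5,5,7]
4<5: swap(3,3), lo=4 mid=4 ⇒ [4,4,4,4,8,5,4,5,5,5,7]
8>5: swap(4,9), hi=8 ⇒ [4,4,4,4,5,5,4,5,5,8,7]
5=5: mid=5
5=5: mid=6
4<5: swap(4,6), lo=5 mid=7 ⇒ [4,4,4,4,4,5,5,5,5,8,7]
5=5: mid=8
5=5: mid=9
done. lo=5 hi=8; data=[4,4,4,4,4,5,5,5,5,8,7]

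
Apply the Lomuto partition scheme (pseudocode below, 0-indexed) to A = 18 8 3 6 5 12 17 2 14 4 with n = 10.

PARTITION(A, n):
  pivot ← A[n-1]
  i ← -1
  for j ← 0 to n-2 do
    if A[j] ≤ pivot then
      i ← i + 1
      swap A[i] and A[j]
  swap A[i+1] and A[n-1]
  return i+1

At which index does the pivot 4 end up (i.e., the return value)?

pivot = A[9] = 4; i = -1
j=0: A[0]=18 > 4 → no swap
j=1: A[1]=8 > 4 → no swap
j=2: A[2]=3 ≤ 4 → i=0, swap A[0],A[2] → 3 8 18 6 5 12 17 2 14 4
j=3: A[3]=6 > 4 → no swap
j=4: A[4]=5 > 4 → no swap
j=5: A[5]=12 > 4 → no swap
j=6: A[6]=17 > 4 → no swap
j=7: A[7]=2 ≤ 4 → i=1, swap A[1],A[7] → 3 2 18 6 5 12 17 8 14 4
j=8: A[8]=14 > 4 → no swap
final swap A[2],A[9] → 3 2 4 6 5 12 17 8 14 18; return 2

2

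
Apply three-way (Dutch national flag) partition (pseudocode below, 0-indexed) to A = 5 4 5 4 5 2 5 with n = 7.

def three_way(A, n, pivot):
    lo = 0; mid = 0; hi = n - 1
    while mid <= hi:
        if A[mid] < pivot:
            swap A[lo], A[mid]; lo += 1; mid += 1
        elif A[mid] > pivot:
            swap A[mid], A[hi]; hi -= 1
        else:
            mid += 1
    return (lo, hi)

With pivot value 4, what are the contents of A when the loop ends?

2 4 4 5 5 5 5

pivot = 4; lo=0, mid=0, hi=6
A[mid]=5>4: swap A[0],A[6]; hi=5 → 5 4 5 4 5 2 5
A[mid]=5>4: swap A[0],A[5]; hi=4 → 2 4 5 4 5 5 5
A[mid]=2<4: swap A[0],A[0]; lo=1,mid=1 → 2 4 5 4 5 5 5
A[mid]=4=4: mid=2
A[mid]=5>4: swap A[2],A[4]; hi=3 → 2 4 5 4 5 5 5
A[mid]=5>4: swap A[2],A[3]; hi=2 → 2 4 4 5 5 5 5
A[mid]=4=4: mid=3
end: lo=1, hi=2; A = 2 4 4 5 5 5 5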